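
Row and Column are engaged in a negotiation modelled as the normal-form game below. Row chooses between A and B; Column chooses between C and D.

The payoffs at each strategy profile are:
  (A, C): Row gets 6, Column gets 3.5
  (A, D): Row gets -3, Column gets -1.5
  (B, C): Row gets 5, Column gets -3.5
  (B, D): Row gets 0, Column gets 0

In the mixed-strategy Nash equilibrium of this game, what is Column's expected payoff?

-21/34

First find x, the probability Row plays A, from Column's indifference between C and D: 3.5x − 3.5(1−x) = −1.5x, giving x = 7/17.
Since Column is indifferent in equilibrium, Column's expected payoff equals the payoff from either column against (7/17, 10/17). Using C: 3.5(7/17) − 3.5(10/17) = -21/34.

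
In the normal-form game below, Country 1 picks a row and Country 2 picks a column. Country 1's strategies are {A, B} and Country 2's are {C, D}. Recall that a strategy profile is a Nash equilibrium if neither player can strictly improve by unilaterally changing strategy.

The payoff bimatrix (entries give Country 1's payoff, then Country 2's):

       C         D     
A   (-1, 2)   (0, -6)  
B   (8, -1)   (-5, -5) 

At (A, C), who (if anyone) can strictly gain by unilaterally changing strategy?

Country 1 at (A, C) earns -1; deviating to B yields 8 — a strict improvement.
Country 2 earns 2; deviating to D yields -6 — not better.
Only Country 1 has a strictly profitable deviation.

Country 1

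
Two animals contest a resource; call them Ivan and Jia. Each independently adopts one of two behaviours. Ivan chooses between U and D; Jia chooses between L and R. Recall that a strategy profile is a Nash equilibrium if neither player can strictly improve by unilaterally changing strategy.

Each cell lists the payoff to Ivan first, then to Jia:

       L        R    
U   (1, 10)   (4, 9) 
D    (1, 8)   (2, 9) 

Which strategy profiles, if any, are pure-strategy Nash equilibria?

(U, L)

(U, L): Ivan gets 1 ≥ 1 from D, and Jia gets 10 ≥ 9 from R — Nash equilibrium.
(U, R): Jia prefers L (10 > 9) — not an equilibrium.
(D, L): Jia prefers R (9 > 8) — not an equilibrium.
(D, R): Ivan prefers U (4 > 2) — not an equilibrium.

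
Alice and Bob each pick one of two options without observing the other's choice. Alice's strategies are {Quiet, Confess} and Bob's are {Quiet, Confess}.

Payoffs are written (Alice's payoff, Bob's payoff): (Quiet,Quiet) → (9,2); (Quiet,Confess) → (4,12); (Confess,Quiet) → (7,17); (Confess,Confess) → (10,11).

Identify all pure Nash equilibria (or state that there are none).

none

(Quiet, Quiet): Bob prefers Confess (12 > 2) — not an equilibrium.
(Quiet, Confess): Alice prefers Confess (10 > 4) — not an equilibrium.
(Confess, Quiet): Alice prefers Quiet (9 > 7) — not an equilibrium.
(Confess, Confess): Bob prefers Quiet (17 > 11) — not an equilibrium.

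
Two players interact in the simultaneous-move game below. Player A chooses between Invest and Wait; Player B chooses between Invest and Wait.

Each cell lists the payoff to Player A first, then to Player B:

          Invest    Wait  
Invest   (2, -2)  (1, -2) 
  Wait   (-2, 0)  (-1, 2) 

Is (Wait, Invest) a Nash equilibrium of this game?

At (Wait, Invest), Player A earns -2; switching to Invest would give 2, so Player A would deviate.
Player B earns 0; switching to Wait would give 2, so Player B would deviate.
Since at least one player can profitably deviate, this is not a Nash equilibrium.

No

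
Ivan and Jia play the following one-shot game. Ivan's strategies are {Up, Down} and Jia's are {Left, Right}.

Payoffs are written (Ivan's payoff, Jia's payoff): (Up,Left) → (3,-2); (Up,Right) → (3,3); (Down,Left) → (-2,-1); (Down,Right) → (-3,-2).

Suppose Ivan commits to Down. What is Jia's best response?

Left

Against Down, Jia earns -1 from Left and -2 from Right.
So Left is the best response.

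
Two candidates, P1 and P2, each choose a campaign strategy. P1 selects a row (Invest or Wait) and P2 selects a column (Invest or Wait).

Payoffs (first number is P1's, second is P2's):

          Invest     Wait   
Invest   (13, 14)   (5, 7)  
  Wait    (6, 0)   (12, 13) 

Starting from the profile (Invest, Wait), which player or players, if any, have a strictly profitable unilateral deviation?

P1 at (Invest, Wait) earns 5; deviating to Wait yields 12 — a strict improvement.
P2 earns 7; deviating to Invest yields 14 — a strict improvement.
Both P1 and P2 have strictly profitable deviations.

Both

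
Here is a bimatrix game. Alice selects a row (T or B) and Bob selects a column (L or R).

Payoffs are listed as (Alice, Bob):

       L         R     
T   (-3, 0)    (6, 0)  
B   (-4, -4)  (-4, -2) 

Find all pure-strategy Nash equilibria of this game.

(T, L) and (T, R)

(T, L): Alice gets -3 ≥ -4 from B, and Bob gets 0 ≥ 0 from R — Nash equilibrium.
(T, R): Alice gets 6 ≥ -4 from B, and Bob gets 0 ≥ 0 from L — Nash equilibrium.
(B, L): Alice prefers T (-3 > -4); Bob prefers R (-2 > -4) — not an equilibrium.
(B, R): Alice prefers T (6 > -4) — not an equilibrium.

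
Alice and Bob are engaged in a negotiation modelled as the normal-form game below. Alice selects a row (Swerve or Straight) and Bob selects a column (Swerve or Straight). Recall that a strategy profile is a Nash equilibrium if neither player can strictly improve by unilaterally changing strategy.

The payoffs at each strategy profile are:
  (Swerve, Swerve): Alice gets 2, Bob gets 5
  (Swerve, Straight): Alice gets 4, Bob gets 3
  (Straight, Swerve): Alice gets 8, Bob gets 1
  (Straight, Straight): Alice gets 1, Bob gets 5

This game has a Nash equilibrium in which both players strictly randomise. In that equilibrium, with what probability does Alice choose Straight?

Let x be the probability that Alice plays Swerve. In a completely mixed equilibrium, Bob must be indifferent between Swerve and Straight.
Bob's expected payoff from Swerve is 5x + (1−x); from Straight it is 3x + 5(1−x).
Setting these equal: 4x + 1 = −2x + 5, so x = 2/3.
Therefore Alice plays Straight with probability 1 − 2/3 = 1/3.

1/3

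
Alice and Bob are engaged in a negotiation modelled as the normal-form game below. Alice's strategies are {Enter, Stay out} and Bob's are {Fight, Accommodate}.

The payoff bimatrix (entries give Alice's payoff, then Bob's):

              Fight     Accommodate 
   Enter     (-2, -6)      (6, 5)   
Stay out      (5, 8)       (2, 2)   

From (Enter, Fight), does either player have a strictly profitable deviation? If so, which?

Both

Alice at (Enter, Fight) earns -2; deviating to Stay out yields 5 — a strict improvement.
Bob earns -6; deviating to Accommodate yields 5 — a strict improvement.
Both Alice and Bob have strictly profitable deviations.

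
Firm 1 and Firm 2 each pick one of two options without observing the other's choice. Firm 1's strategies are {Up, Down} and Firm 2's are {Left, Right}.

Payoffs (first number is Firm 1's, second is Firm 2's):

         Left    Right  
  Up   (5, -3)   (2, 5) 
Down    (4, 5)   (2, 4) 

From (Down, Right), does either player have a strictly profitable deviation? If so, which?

Firm 2

Firm 1 at (Down, Right) earns 2; deviating to Up yields 2 — not better.
Firm 2 earns 4; deviating to Left yields 5 — a strict improvement.
Only Firm 2 has a strictly profitable deviation.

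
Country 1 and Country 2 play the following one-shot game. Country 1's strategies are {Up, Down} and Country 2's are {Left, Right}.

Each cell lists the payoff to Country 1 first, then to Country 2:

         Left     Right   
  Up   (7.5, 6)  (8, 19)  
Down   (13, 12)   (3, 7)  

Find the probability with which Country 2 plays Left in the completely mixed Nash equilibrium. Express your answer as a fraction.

10/21

Let y be the probability that Country 2 plays Left. In a completely mixed equilibrium, Country 1 must be indifferent between Up and Down.
Country 1's expected payoff from Up is 7.5y + 8(1−y); from Down it is 13y + 3(1−y).
Setting these equal: −0.5y + 8 = 10y + 3, so y = 10/21.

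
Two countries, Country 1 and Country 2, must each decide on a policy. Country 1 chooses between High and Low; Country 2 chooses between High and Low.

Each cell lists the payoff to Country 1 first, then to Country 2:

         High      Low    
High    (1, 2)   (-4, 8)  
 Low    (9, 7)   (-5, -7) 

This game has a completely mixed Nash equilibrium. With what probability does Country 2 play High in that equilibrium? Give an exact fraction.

Let y be the probability that Country 2 plays High. In a completely mixed equilibrium, Country 1 must be indifferent between High and Low.
Country 1's expected payoff from High is y − 4(1−y); from Low it is 9y − 5(1−y).
Setting these equal: 5y − 4 = 14y − 5, so y = 1/9.

1/9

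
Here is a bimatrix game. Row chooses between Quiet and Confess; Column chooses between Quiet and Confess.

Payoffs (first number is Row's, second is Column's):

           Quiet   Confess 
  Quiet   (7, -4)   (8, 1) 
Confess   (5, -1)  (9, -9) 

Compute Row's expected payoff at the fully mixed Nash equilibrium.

23/3

First find q, the probability Column plays Quiet, from Row's indifference between Quiet and Confess: 7q + 8(1−q) = 5q + 9(1−q), giving q = 1/3.
Since Row is indifferent in equilibrium, Row's expected payoff equals the payoff from either row against (1/3, 2/3). Using Quiet: 7(1/3) + 8(2/3) = 23/3.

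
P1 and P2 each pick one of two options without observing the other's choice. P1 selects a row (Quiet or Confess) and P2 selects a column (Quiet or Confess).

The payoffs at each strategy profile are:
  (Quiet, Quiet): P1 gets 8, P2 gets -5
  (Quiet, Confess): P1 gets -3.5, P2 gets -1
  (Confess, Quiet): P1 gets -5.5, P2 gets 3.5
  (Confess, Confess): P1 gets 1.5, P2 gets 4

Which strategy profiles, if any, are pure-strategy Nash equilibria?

(Confess, Confess)

(Quiet, Quiet): P2 prefers Confess (-1 > -5) — not an equilibrium.
(Quiet, Confess): P1 prefers Confess (1.5 > -3.5) — not an equilibrium.
(Confess, Quiet): P1 prefers Quiet (8 > -5.5); P2 prefers Confess (4 > 3.5) — not an equilibrium.
(Confess, Confess): P1 gets 1.5 ≥ -3.5 from Quiet, and P2 gets 4 ≥ 3.5 from Quiet — Nash equilibrium.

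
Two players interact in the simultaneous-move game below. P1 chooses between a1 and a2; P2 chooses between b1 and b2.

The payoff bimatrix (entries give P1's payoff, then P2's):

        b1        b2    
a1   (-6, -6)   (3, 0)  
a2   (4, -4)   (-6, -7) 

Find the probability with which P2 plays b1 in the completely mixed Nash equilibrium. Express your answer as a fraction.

Let c be the probability that P2 plays b1. In a completely mixed equilibrium, P1 must be indifferent between a1 and a2.
P1's expected payoff from a1 is −6c + 3(1−c); from a2 it is 4c − 6(1−c).
Setting these equal: −9c + 3 = 10c − 6, so c = 9/19.

9/19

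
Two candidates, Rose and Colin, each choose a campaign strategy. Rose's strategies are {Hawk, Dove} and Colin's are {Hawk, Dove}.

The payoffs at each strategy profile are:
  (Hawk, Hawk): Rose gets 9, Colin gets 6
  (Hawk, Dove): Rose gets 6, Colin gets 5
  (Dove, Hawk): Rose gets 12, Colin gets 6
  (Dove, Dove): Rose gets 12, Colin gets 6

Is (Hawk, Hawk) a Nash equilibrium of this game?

No

At (Hawk, Hawk), Rose earns 9; switching to Dove would give 12, so Rose would deviate.
Colin earns 6; switching to Dove would give 5, so Colin has no profitable deviation.
Since at least one player can profitably deviate, this is not a Nash equilibrium.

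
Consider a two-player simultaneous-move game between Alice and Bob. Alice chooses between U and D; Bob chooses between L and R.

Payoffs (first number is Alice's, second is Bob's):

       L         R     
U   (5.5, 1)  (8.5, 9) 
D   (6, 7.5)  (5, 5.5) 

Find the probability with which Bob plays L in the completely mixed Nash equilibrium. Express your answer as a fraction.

7/8

Let y be the probability that Bob plays L. In a completely mixed equilibrium, Alice must be indifferent between U and D.
Alice's expected payoff from U is 5.5y + 8.5(1−y); from D it is 6y + 5(1−y).
Setting these equal: −3y + 8.5 = y + 5, so y = 7/8.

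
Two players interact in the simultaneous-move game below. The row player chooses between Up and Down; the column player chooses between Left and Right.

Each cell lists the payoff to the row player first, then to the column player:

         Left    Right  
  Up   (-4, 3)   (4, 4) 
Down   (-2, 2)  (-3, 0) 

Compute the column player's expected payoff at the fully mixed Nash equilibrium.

First find p, the probability the row player plays Up, from the column player's indifference between Left and Right: 3p + 2(1−p) = 4p, giving p = 2/3.
Since the column player is indifferent in equilibrium, the column player's expected payoff equals the payoff from either column against (2/3, 1/3). Using Left: 3(2/3) + 2(1/3) = 8/3.

8/3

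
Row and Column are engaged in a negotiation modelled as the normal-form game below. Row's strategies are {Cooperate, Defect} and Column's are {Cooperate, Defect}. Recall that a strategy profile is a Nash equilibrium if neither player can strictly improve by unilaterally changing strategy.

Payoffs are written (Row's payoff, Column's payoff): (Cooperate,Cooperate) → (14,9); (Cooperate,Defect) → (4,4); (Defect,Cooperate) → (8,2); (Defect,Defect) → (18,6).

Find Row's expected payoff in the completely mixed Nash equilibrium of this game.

First find y, the probability Column plays Cooperate, from Row's indifference between Cooperate and Defect: 14y + 4(1−y) = 8y + 18(1−y), giving y = 7/10.
Since Row is indifferent in equilibrium, Row's expected payoff equals the payoff from either row against (7/10, 3/10). Using Cooperate: 14(7/10) + 4(3/10) = 11.

11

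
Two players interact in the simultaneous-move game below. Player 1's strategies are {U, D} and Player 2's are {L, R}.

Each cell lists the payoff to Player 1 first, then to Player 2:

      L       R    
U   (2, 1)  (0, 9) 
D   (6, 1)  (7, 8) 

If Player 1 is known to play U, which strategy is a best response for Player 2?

R

Against U, Player 2 earns 1 from L and 9 from R.
So R is the best response.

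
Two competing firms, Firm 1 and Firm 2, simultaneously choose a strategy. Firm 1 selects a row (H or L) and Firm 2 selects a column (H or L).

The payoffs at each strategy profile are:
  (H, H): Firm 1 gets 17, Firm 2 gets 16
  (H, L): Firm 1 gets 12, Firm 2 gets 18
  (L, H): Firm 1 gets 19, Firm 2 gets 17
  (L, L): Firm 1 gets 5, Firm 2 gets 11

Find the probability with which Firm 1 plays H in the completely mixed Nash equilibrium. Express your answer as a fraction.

3/4

Let r be the probability that Firm 1 plays H. In a completely mixed equilibrium, Firm 2 must be indifferent between H and L.
Firm 2's expected payoff from H is 16r + 17(1−r); from L it is 18r + 11(1−r).
Setting these equal: −r + 17 = 7r + 11, so r = 3/4.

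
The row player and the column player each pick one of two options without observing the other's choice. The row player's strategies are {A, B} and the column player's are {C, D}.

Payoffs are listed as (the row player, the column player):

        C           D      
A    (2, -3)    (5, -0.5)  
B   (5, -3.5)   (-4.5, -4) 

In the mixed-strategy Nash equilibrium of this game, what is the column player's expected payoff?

First find p, the probability the row player plays A, from the column player's indifference between C and D: −3p − 3.5(1−p) = −0.5p − 4(1−p), giving p = 1/6.
Since the column player is indifferent in equilibrium, the column player's expected payoff equals the payoff from either column against (1/6, 5/6). Using C: −3(1/6) − 3.5(5/6) = -41/12.

-41/12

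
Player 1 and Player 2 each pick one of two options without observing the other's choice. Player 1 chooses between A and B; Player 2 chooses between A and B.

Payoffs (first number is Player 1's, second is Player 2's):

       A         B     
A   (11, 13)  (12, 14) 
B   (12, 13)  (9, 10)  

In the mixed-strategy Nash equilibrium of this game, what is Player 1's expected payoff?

45/4

First find q, the probability Player 2 plays A, from Player 1's indifference between A and B: 11q + 12(1−q) = 12q + 9(1−q), giving q = 3/4.
Since Player 1 is indifferent in equilibrium, Player 1's expected payoff equals the payoff from either row against (3/4, 1/4). Using A: 11(3/4) + 12(1/4) = 45/4.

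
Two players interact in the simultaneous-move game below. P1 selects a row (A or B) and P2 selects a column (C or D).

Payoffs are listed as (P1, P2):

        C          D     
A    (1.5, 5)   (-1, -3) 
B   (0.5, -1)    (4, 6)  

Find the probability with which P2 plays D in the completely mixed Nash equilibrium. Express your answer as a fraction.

Let y be the probability that P2 plays C. In a completely mixed equilibrium, P1 must be indifferent between A and B.
P1's expected payoff from A is 1.5y − (1−y); from B it is 0.5y + 4(1−y).
Setting these equal: 2.5y − 1 = −3.5y + 4, so y = 5/6.
Therefore P2 plays D with probability 1 − 5/6 = 1/6.

1/6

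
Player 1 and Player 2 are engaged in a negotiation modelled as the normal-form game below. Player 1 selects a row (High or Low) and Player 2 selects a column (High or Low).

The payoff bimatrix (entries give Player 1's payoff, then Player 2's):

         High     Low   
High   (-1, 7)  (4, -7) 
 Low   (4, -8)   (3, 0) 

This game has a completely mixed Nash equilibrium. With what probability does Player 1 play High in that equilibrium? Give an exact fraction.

Let x be the probability that Player 1 plays High. In a completely mixed equilibrium, Player 2 must be indifferent between High and Low.
Player 2's expected payoff from High is 7x − 8(1−x); from Low it is −7x.
Setting these equal: 15x − 8 = −7x, so x = 4/11.

4/11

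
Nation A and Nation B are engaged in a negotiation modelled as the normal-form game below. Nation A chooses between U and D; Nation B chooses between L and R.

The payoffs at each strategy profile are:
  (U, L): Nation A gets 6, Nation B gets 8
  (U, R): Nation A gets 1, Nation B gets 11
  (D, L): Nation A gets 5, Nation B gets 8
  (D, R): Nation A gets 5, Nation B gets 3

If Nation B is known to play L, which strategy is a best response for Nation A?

Against L, Nation A earns 6 from U and 5 from D.
So U is the best response.

U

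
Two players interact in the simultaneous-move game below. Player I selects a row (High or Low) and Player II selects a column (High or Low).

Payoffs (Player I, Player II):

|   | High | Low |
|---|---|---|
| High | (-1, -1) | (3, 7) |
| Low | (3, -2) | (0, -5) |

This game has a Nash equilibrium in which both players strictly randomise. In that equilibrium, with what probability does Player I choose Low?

Let p be the probability that Player I plays High. In a completely mixed equilibrium, Player II must be indifferent between High and Low.
Player II's expected payoff from High is −p − 2(1−p); from Low it is 7p − 5(1−p).
Setting these equal: p − 2 = 12p − 5, so p = 3/11.
Therefore Player I plays Low with probability 1 − 3/11 = 8/11.

8/11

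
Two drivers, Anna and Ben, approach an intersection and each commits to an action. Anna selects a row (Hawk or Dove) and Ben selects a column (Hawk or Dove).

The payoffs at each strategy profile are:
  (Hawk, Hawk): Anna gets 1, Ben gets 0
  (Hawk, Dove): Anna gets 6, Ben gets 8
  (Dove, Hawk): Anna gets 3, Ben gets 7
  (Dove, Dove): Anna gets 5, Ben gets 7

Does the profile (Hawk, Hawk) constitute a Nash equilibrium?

No

At (Hawk, Hawk), Anna earns 1; switching to Dove would give 3, so Anna would deviate.
Ben earns 0; switching to Dove would give 8, so Ben would deviate.
Since at least one player can profitably deviate, this is not a Nash equilibrium.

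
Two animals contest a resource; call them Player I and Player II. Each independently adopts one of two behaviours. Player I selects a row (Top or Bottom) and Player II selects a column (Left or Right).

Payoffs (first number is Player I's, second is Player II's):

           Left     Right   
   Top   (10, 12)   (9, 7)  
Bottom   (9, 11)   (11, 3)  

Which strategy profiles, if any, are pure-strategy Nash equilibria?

(Top, Left)

(Top, Left): Player I gets 10 ≥ 9 from Bottom, and Player II gets 12 ≥ 7 from Right — Nash equilibrium.
(Top, Right): Player I prefers Bottom (11 > 9); Player II prefers Left (12 > 7) — not an equilibrium.
(Bottom, Left): Player I prefers Top (10 > 9) — not an equilibrium.
(Bottom, Right): Player II prefers Left (11 > 3) — not an equilibrium.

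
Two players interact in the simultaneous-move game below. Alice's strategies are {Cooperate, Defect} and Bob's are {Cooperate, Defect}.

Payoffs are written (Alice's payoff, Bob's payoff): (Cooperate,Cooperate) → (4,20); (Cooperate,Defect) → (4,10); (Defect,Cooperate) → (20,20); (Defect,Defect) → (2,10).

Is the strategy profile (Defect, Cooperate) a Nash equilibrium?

Yes

At (Defect, Cooperate), Alice earns 20; switching to Cooperate would give 4, so Alice has no profitable deviation.
Bob earns 20; switching to Defect would give 10, so Bob has no profitable deviation.
Neither player can gain by a unilateral deviation, so this profile is a Nash equilibrium.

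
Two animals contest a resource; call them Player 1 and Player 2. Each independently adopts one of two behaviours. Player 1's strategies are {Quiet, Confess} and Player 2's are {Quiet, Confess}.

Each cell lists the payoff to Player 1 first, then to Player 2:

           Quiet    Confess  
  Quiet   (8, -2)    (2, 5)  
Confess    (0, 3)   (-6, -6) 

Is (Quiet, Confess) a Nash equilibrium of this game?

Yes

At (Quiet, Confess), Player 1 earns 2; switching to Confess would give -6, so Player 1 has no profitable deviation.
Player 2 earns 5; switching to Quiet would give -2, so Player 2 has no profitable deviation.
Neither player can gain by a unilateral deviation, so this profile is a Nash equilibrium.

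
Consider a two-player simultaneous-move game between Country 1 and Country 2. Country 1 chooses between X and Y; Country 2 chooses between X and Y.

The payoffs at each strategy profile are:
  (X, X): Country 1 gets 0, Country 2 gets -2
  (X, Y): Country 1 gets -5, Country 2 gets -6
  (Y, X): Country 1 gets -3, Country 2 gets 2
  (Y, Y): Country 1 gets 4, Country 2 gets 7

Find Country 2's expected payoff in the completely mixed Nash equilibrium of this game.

First find x, the probability Country 1 plays X, from Country 2's indifference between X and Y: −2x + 2(1−x) = −6x + 7(1−x), giving x = 5/9.
Since Country 2 is indifferent in equilibrium, Country 2's expected payoff equals the payoff from either column against (5/9, 4/9). Using X: −2(5/9) + 2(4/9) = -2/9.

-2/9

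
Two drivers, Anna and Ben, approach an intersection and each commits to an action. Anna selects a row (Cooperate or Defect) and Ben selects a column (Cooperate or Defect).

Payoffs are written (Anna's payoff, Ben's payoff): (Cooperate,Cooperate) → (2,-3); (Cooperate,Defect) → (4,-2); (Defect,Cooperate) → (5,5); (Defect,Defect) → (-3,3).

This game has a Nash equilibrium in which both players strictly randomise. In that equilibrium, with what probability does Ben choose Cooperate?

Let q be the probability that Ben plays Cooperate. In a completely mixed equilibrium, Anna must be indifferent between Cooperate and Defect.
Anna's expected payoff from Cooperate is 2q + 4(1−q); from Defect it is 5q − 3(1−q).
Setting these equal: −2q + 4 = 8q − 3, so q = 7/10.

7/10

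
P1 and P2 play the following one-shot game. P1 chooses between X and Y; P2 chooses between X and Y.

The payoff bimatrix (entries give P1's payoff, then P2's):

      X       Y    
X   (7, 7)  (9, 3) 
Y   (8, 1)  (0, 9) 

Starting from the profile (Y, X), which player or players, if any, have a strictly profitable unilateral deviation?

P1 at (Y, X) earns 8; deviating to X yields 7 — not better.
P2 earns 1; deviating to Y yields 9 — a strict improvement.
Only P2 has a strictly profitable deviation.

P2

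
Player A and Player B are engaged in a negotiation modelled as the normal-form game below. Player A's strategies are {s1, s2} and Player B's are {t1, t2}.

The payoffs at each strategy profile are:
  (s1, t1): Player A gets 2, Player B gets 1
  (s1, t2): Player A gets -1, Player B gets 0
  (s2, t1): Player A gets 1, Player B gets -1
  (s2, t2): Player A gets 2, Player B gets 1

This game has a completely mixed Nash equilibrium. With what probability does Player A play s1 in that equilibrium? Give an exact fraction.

Let r be the probability that Player A plays s1. In a completely mixed equilibrium, Player B must be indifferent between t1 and t2.
Player B's expected payoff from t1 is r − (1−r); from t2 it is (1−r).
Setting these equal: 2r − 1 = −r + 1, so r = 2/3.

2/3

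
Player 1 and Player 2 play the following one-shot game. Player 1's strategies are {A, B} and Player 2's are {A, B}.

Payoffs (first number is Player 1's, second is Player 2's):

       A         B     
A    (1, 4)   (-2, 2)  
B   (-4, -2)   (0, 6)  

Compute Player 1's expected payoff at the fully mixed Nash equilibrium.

-8/7

First find q, the probability Player 2 plays A, from Player 1's indifference between A and B: q − 2(1−q) = −4q, giving q = 2/7.
Since Player 1 is indifferent in equilibrium, Player 1's expected payoff equals the payoff from either row against (2/7, 5/7). Using A: (2/7) − 2(5/7) = -8/7.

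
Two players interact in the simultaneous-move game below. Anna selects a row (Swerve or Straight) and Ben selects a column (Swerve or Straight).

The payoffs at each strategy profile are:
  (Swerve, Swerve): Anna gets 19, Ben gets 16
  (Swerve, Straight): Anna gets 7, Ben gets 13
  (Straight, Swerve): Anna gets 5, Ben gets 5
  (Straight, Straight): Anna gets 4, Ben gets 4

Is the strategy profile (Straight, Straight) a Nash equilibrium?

No

At (Straight, Straight), Anna earns 4; switching to Swerve would give 7, so Anna would deviate.
Ben earns 4; switching to Swerve would give 5, so Ben would deviate.
Since at least one player can profitably deviate, this is not a Nash equilibrium.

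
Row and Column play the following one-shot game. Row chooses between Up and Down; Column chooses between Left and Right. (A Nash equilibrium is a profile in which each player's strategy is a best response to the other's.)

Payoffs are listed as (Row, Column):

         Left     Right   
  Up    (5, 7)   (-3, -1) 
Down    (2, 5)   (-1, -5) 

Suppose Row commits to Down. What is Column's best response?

Against Down, Column earns 5 from Left and -5 from Right.
So Left is the best response.

Left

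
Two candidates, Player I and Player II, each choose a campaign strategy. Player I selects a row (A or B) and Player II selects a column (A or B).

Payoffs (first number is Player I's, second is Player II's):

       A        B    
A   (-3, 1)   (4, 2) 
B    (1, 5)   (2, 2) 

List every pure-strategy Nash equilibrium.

(A, B) and (B, A)

(A, A): Player I prefers B (1 > -3); Player II prefers B (2 > 1) — not an equilibrium.
(A, B): Player I gets 4 ≥ 2 from B, and Player II gets 2 ≥ 1 from A — Nash equilibrium.
(B, A): Player I gets 1 ≥ -3 from A, and Player II gets 5 ≥ 2 from B — Nash equilibrium.
(B, B): Player I prefers A (4 > 2); Player II prefers A (5 > 2) — not an equilibrium.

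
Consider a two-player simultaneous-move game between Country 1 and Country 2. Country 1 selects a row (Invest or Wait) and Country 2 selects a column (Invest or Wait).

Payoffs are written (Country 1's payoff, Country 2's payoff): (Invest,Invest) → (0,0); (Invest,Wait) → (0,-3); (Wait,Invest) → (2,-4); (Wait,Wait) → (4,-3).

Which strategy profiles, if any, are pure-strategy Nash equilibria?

(Invest, Invest): Country 1 prefers Wait (2 > 0) — not an equilibrium.
(Invest, Wait): Country 1 prefers Wait (4 > 0); Country 2 prefers Invest (0 > -3) — not an equilibrium.
(Wait, Invest): Country 2 prefers Wait (-3 > -4) — not an equilibrium.
(Wait, Wait): Country 1 gets 4 ≥ 0 from Invest, and Country 2 gets -3 ≥ -4 from Invest — Nash equilibrium.

(Wait, Wait)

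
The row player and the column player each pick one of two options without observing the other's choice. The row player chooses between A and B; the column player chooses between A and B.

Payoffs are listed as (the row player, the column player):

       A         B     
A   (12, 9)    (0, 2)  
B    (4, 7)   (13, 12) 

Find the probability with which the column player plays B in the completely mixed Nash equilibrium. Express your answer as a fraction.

8/21

Let y be the probability that the column player plays A. In a completely mixed equilibrium, the row player must be indifferent between A and B.
The row player's expected payoff from A is 12y; from B it is 4y + 13(1−y).
Setting these equal: 12y = −9y + 13, so y = 13/21.
Therefore the column player plays B with probability 1 − 13/21 = 8/21.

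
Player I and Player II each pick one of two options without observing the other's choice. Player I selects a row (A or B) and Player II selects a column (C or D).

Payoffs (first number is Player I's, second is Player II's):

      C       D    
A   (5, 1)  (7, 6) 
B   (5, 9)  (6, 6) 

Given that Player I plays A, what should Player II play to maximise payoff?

D

Against A, Player II earns 1 from C and 6 from D.
So D is the best response.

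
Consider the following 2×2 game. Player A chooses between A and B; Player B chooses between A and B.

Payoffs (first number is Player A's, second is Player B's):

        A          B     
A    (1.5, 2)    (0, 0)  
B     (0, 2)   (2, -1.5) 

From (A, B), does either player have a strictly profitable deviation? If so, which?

Player A at (A, B) earns 0; deviating to B yields 2 — a strict improvement.
Player B earns 0; deviating to A yields 2 — a strict improvement.
Both Player A and Player B have strictly profitable deviations.

Both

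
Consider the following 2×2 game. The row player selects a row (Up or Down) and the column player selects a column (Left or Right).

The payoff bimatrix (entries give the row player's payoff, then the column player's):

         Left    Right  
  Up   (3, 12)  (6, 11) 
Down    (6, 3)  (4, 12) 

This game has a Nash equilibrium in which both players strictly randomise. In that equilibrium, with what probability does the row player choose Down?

Let r be the probability that the row player plays Up. In a completely mixed equilibrium, the column player must be indifferent between Left and Right.
The column player's expected payoff from Left is 12r + 3(1−r); from Right it is 11r + 12(1−r).
Setting these equal: 9r + 3 = −r + 12, so r = 9/10.
Therefore the row player plays Down with probability 1 − 9/10 = 1/10.

1/10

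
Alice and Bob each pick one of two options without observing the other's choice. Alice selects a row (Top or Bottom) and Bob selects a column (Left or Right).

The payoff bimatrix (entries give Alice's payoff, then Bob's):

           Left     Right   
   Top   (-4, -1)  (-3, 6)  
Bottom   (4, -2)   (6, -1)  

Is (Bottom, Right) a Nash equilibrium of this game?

At (Bottom, Right), Alice earns 6; switching to Top would give -3, so Alice has no profitable deviation.
Bob earns -1; switching to Left would give -2, so Bob has no profitable deviation.
Neither player can gain by a unilateral deviation, so this profile is a Nash equilibrium.

Yes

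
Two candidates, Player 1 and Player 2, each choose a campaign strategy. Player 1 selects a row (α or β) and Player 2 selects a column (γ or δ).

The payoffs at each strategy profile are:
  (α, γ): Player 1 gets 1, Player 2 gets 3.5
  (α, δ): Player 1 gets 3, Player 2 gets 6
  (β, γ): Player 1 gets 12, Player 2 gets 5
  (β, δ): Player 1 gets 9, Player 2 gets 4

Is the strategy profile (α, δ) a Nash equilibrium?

At (α, δ), Player 1 earns 3; switching to β would give 9, so Player 1 would deviate.
Player 2 earns 6; switching to γ would give 3.5, so Player 2 has no profitable deviation.
Since at least one player can profitably deviate, this is not a Nash equilibrium.

No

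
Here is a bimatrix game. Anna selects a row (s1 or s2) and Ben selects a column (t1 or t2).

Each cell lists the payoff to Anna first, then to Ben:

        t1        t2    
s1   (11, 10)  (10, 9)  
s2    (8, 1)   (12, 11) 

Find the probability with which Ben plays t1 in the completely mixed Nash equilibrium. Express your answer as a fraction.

2/5

Let q be the probability that Ben plays t1. In a completely mixed equilibrium, Anna must be indifferent between s1 and s2.
Anna's expected payoff from s1 is 11q + 10(1−q); from s2 it is 8q + 12(1−q).
Setting these equal: q + 10 = −4q + 12, so q = 2/5.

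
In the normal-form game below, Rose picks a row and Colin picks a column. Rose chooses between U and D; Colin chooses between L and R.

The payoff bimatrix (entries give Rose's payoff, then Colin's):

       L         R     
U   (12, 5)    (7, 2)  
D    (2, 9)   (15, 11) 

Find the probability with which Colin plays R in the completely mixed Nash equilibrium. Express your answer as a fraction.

5/9

Let q be the probability that Colin plays L. In a completely mixed equilibrium, Rose must be indifferent between U and D.
Rose's expected payoff from U is 12q + 7(1−q); from D it is 2q + 15(1−q).
Setting these equal: 5q + 7 = −13q + 15, so q = 4/9.
Therefore Colin plays R with probability 1 − 4/9 = 5/9.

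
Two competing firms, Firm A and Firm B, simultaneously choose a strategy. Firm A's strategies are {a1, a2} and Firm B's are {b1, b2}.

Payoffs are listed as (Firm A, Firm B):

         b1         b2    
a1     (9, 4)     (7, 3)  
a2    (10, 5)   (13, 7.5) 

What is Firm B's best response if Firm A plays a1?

b1

Against a1, Firm B earns 4 from b1 and 3 from b2.
So b1 is the best response.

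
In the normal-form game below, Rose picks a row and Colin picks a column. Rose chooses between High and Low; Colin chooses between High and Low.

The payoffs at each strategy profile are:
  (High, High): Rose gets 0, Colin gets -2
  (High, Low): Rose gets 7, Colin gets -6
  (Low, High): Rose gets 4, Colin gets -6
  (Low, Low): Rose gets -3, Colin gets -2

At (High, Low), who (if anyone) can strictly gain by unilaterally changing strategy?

Rose at (High, Low) earns 7; deviating to Low yields -3 — not better.
Colin earns -6; deviating to High yields -2 — a strict improvement.
Only Colin has a strictly profitable deviation.

Colin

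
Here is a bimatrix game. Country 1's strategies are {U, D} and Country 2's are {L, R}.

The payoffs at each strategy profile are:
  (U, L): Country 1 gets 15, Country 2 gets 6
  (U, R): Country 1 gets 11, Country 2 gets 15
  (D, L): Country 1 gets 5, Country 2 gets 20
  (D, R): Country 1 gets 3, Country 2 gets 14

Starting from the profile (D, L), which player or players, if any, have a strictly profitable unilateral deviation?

Country 1

Country 1 at (D, L) earns 5; deviating to U yields 15 — a strict improvement.
Country 2 earns 20; deviating to R yields 14 — not better.
Only Country 1 has a strictly profitable deviation.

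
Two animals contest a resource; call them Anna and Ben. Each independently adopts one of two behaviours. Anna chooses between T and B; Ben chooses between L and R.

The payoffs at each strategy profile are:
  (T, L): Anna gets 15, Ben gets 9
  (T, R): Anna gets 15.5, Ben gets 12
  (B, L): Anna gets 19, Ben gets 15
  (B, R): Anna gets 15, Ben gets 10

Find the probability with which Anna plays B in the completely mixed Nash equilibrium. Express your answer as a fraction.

Let p be the probability that Anna plays T. In a completely mixed equilibrium, Ben must be indifferent between L and R.
Ben's expected payoff from L is 9p + 15(1−p); from R it is 12p + 10(1−p).
Setting these equal: −6p + 15 = 2p + 10, so p = 5/8.
Therefore Anna plays B with probability 1 − 5/8 = 3/8.

3/8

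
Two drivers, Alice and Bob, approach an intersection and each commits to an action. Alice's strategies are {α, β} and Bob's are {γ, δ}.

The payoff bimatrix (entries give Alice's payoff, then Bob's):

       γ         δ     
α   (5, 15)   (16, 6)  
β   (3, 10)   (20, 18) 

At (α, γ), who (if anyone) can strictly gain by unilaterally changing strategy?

Alice at (α, γ) earns 5; deviating to β yields 3 — not better.
Bob earns 15; deviating to δ yields 6 — not better.
Neither player can strictly improve; the profile is a Nash equilibrium.

Neither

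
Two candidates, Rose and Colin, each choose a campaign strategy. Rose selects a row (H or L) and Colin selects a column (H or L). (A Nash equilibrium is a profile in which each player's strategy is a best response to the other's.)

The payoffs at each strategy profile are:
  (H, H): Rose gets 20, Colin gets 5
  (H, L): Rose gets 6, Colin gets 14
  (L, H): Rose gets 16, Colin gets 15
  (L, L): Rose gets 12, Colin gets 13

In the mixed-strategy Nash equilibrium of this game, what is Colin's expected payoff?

145/11

First find x, the probability Rose plays H, from Colin's indifference between H and L: 5x + 15(1−x) = 14x + 13(1−x), giving x = 2/11.
Since Colin is indifferent in equilibrium, Colin's expected payoff equals the payoff from either column against (2/11, 9/11). Using H: 5(2/11) + 15(9/11) = 145/11.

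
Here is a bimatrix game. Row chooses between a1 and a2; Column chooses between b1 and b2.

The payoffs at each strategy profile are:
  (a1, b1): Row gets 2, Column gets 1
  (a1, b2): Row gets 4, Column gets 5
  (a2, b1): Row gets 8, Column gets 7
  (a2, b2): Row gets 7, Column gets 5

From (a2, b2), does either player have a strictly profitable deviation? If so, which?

Row at (a2, b2) earns 7; deviating to a1 yields 4 — not better.
Column earns 5; deviating to b1 yields 7 — a strict improvement.
Only Column has a strictly profitable deviation.

Column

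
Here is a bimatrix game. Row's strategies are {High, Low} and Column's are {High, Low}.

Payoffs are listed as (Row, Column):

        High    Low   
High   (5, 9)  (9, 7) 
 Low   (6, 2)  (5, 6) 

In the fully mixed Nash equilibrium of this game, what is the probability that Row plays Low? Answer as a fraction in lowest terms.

1/3

Let x be the probability that Row plays High. In a completely mixed equilibrium, Column must be indifferent between High and Low.
Column's expected payoff from High is 9x + 2(1−x); from Low it is 7x + 6(1−x).
Setting these equal: 7x + 2 = x + 6, so x = 2/3.
Therefore Row plays Low with probability 1 − 2/3 = 1/3.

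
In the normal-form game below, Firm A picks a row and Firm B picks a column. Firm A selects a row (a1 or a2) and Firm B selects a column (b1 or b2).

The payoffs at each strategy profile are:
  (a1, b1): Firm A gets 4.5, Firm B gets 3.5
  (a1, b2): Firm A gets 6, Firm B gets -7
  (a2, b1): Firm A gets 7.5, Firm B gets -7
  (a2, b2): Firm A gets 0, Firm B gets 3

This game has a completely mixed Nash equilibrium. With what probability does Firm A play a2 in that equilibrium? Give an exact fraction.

Let x be the probability that Firm A plays a1. In a completely mixed equilibrium, Firm B must be indifferent between b1 and b2.
Firm B's expected payoff from b1 is 3.5x − 7(1−x); from b2 it is −7x + 3(1−x).
Setting these equal: 10.5x − 7 = −10x + 3, so x = 20/41.
Therefore Firm A plays a2 with probability 1 − 20/41 = 21/41.

21/41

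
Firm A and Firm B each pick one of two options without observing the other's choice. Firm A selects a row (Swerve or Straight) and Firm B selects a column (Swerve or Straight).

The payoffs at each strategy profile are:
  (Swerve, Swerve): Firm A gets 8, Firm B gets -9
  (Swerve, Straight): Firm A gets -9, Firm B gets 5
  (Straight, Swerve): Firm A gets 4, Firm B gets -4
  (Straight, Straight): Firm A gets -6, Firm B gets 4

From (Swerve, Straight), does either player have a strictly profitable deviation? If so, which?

Firm A at (Swerve, Straight) earns -9; deviating to Straight yields -6 — a strict improvement.
Firm B earns 5; deviating to Swerve yields -9 — not better.
Only Firm A has a strictly profitable deviation.

Firm A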